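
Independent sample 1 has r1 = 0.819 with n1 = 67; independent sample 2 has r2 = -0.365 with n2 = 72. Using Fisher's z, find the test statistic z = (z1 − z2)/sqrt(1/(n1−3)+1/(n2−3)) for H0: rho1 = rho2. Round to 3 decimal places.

8.853

z1 = atanh(0.819) = 1.153773,  z2 = atanh(-0.365) = -0.382642
SE = √(1/(n1−3) + 1/(n2−3)) = √(1/64 + 1/69) = √(0.0156250 + 0.0144928) = √0.0301178 = 0.173545
z = (z1 − z2)/SE = (1.153773 − (-0.382642)) / 0.173545 = 1.536415 / 0.173545 = 8.853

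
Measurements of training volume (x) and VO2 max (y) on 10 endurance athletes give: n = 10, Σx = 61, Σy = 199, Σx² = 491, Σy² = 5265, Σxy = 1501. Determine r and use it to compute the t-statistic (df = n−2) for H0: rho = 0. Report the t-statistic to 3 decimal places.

3.011

Numerator: nΣxy − (Σx)(Σy) = 10·1501 − (61)(199) = 2871
Denominator: √[(nΣx²−(Σx)²)(nΣy²−(Σy)²)]
  nΣx²−(Σx)² = 10·491 − 3721 = 1189;  nΣy²−(Σy)² = 10·5265 − 39601 = 13049
  √(1189·13049) = √15515261 = 3938.9416
r = 2871 / 3938.9416 = 0.7289
t = r·√(n−2)/√(1−r²) = 0.7289·√8 / √(1−0.531295) = 2.061641 / 0.684620 = 3.011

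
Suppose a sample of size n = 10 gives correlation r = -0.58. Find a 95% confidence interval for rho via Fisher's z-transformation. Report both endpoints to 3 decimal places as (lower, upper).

z_r = atanh(-0.58) = -0.662463;  SE = 1/√(n−3) = 1/√7 = 0.377964
z-limits: -0.662463 ± 1.960·0.377964 = -0.662463 ± 0.740809 = [-1.403272, 0.078346]
ρ-limits: (tanh -1.403272, tanh 0.078346) = (-0.886, 0.078)

(-0.886, 0.078)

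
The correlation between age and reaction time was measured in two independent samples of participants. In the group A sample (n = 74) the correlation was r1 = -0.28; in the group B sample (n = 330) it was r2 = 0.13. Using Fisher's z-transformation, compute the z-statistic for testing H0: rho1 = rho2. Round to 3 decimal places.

Fisher z-transforms: z1 = atanh(-0.28) = -0.287682, z2 = atanh(0.13) = 0.130740; difference d = -0.418422
Var(d) = 1/71 + 1/327 = 0.0140845 + 0.0030581 = 0.0171426
z = d/√Var(d) = -0.418422 / √0.0171426 = -0.418422 / 0.130930 = -3.196

-3.196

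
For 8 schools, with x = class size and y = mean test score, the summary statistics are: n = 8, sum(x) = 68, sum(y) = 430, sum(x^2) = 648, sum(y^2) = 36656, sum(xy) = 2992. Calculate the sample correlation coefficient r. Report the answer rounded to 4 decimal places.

-0.6809

S_xy = nΣxy − ΣxΣy = 8·2992 − 68·430 = 23936 − 29240 = -5304
S_xx = nΣx² − (Σx)² = 8·648 − 68² = 5184 − 4624 = 560
S_yy = nΣy² − (Σy)² = 8·36656 − 430² = 293248 − 184900 = 108348
r = S_xy / √(S_xx·S_yy) = -5304 / √(560·108348) = -5304 / √60674880 = -5304 / 7789.4082 = -0.6809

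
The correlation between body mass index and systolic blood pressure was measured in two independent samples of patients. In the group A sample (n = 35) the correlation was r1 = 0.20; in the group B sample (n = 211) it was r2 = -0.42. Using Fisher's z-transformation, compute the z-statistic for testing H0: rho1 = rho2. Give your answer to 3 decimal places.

3.425

z1 = atanh(0.20) = 0.202733,  z2 = atanh(-0.42) = -0.447692
SE = √(1/(n1−3) + 1/(n2−3)) = √(1/32 + 1/208) = √(0.0312500 + 0.0048077) = √0.0360577 = 0.189889
z = (z1 − z2)/SE = (0.202733 − (-0.447692)) / 0.189889 = 0.650425 / 0.189889 = 3.425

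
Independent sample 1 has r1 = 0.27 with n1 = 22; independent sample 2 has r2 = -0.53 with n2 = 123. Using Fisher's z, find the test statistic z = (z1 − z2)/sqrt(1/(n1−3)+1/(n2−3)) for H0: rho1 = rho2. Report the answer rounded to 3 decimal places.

3.511

z1 = atanh(0.27) = 0.276864,  z2 = atanh(-0.53) = -0.590145
SE = √(1/(n1−3) + 1/(n2−3)) = √(1/19 + 1/120) = √(0.0526316 + 0.0083333) = √0.0609649 = 0.246911
z = (z1 − z2)/SE = (0.276864 − (-0.590145)) / 0.246911 = 0.867009 / 0.246911 = 3.511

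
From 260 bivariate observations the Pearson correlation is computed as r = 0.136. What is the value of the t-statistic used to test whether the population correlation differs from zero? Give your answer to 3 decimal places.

1 − r² = 1 − 0.018496 = 0.981504;  √(1−r²) = 0.990709
√(n−2) = √258 = 16.062378
t = r·√(n−2)/√(1−r²) = 0.136 · 16.062378 / 0.990709 = 2.205

2.205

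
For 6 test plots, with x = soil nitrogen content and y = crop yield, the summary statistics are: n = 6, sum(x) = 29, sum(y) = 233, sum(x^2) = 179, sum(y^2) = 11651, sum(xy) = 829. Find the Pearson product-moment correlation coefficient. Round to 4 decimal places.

-0.9347

S_xy = nΣxy − ΣxΣy = 6·829 − 29·233 = 4974 − 6757 = -1783
S_xx = nΣx² − (Σx)² = 6·179 − 29² = 1074 − 841 = 233
S_yy = nΣy² − (Σy)² = 6·11651 − 233² = 69906 − 54289 = 15617
r = S_xy / √(S_xx·S_yy) = -1783 / √(233·15617) = -1783 / √3638761 = -1783 / 1907.5537 = -0.9347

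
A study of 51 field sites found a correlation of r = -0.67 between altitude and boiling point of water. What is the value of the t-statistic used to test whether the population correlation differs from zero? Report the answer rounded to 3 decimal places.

-6.318

1 − r² = 1 − 0.4489 = 0.5511;  √(1−r²) = 0.742361
√(n−2) = √49 = 7.000000
t = r·√(n−2)/√(1−r²) = -0.67 · 7.000000 / 0.742361 = -6.318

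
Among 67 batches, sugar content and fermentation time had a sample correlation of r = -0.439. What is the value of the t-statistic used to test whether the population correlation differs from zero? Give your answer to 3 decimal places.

-3.939

t = r·√(n−2) / √(1−r²) with r = -0.439, n = 67
  = -0.439·√65 / √(1 − 0.192721)
  = -0.439·8.062258 / 0.898487
  = -3.539331 / 0.898487 = -3.939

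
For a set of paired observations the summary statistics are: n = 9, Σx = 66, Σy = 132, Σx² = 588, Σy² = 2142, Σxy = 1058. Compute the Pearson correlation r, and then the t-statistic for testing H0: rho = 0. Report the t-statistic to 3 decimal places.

S_xy = nΣxy − ΣxΣy = 9·1058 − 66·132 = 9522 − 8712 = 810
S_xx = nΣx² − (Σx)² = 9·588 − 66² = 5292 − 4356 = 936
S_yy = nΣy² − (Σy)² = 9·2142 − 132² = 19278 − 17424 = 1854
r = S_xy / √(S_xx·S_yy) = 810 / √(936·1854) = 810 / √1735344 = 810 / 1317.3246 = 0.6149
t = r·√(n−2)/√(1−r²) = 0.6149·√7 / √(1−0.378102) = 1.626872 / 0.788605 = 2.063

2.063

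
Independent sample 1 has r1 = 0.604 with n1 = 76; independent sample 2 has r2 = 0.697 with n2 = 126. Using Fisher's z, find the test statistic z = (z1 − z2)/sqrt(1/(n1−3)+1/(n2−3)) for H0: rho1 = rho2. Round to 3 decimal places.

-1.097

z1 = atanh(0.604) = 0.699421,  z2 = atanh(0.697) = 0.861442
SE = √(1/(n1−3) + 1/(n2−3)) = √(1/73 + 1/123) = √(0.0136986 + 0.0081301) = √0.0218287 = 0.147745
z = (z1 − z2)/SE = (0.699421 − 0.861442) / 0.147745 = -0.162021 / 0.147745 = -1.097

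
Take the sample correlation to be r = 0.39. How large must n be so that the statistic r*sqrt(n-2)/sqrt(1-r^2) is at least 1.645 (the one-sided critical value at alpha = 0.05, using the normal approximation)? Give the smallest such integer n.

Need r·√(n−2)/√(1−r²) ≥ 1.645
√(n−2) ≥ 1.645·√(1−0.1521) / 0.39 = 1.645·0.920815 / 0.39 = 3.8840
n−2 ≥ 15.0855  ⇒  n ≥ 17.0855
Smallest integer n = 18

18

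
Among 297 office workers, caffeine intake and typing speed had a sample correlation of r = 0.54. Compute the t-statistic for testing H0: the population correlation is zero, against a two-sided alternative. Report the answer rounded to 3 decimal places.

11.020

t = r·√(n−2) / √(1−r²) with r = 0.54, n = 297
  = 0.54·√295 / √(1 − 0.2916)
  = 0.54·17.175564 / 0.841665
  = 9.274805 / 0.841665 = 11.020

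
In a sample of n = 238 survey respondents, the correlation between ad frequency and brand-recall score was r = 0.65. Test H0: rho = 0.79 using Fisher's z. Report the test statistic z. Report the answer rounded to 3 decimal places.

-4.540

z_r = atanh(0.65) = 0.775299,  z_0 = atanh(0.79) = 1.071432
SE = 1/√(n−3) = 1/√235 = 0.065233
z = (z_r − z_0)/SE = (0.775299 − 1.071432) / 0.065233 = -0.296133 / 0.065233 = -4.540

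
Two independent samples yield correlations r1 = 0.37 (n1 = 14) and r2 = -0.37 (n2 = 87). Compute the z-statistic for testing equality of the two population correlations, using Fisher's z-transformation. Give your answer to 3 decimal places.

2.423

z1 = atanh(0.37) = 0.388423,  z2 = atanh(-0.37) = -0.388423
SE = √(1/(n1−3) + 1/(n2−3)) = √(1/11 + 1/84) = √(0.0909091 + 0.0119048) = √0.1028139 = 0.320646
z = (z1 − z2)/SE = (0.388423 − (-0.388423)) / 0.320646 = 0.776846 / 0.320646 = 2.423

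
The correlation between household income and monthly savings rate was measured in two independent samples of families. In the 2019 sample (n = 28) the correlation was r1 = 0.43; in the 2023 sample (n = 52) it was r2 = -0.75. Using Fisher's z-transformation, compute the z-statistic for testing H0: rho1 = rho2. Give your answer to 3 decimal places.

5.830

Fisher z-transforms: z1 = atanh(0.43) = 0.459897, z2 = atanh(-0.75) = -0.972955; difference d = 1.432852
Var(d) = 1/25 + 1/49 = 0.0400000 + 0.0204082 = 0.0604082
z = d/√Var(d) = 1.432852 / √0.0604082 = 1.432852 / 0.245781 = 5.830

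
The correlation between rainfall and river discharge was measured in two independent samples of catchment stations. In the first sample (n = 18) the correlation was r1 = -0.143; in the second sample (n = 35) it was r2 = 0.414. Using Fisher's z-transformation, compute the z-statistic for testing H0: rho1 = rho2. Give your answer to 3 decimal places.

-1.868

z1 = atanh(-0.143) = -0.143987,  z2 = atanh(0.414) = 0.440429
SE = √(1/(n1−3) + 1/(n2−3)) = √(1/15 + 1/32) = √(0.0666667 + 0.0312500) = √0.0979167 = 0.312916
z = (z1 − z2)/SE = (-0.143987 − 0.440429) / 0.312916 = -0.584416 / 0.312916 = -1.868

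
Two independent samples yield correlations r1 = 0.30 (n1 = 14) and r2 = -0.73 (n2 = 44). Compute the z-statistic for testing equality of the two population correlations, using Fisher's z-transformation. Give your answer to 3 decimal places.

3.647

z1 = atanh(0.30) = 0.309520,  z2 = atanh(-0.73) = -0.928727
SE = √(1/(n1−3) + 1/(n2−3)) = √(1/11 + 1/41) = √(0.0909091 + 0.0243902) = √0.1152993 = 0.339558
z = (z1 − z2)/SE = (0.309520 − (-0.928727)) / 0.339558 = 1.238247 / 0.339558 = 3.647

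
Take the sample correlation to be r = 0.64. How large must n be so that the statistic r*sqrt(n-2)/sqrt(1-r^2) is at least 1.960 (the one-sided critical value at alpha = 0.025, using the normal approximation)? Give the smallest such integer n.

Need r·√(n−2)/√(1−r²) ≥ 1.960
√(n−2) ≥ 1.960·√(1−0.4096) / 0.64 = 1.960·0.768375 / 0.64 = 2.3531
n−2 ≥ 5.5371  ⇒  n ≥ 7.5371
Smallest integer n = 8

8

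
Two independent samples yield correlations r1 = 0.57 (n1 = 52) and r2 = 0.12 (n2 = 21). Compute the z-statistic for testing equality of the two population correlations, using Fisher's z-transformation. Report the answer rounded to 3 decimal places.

z1 = atanh(0.57) = 0.647523,  z2 = atanh(0.12) = 0.120581
SE = √(1/(n1−3) + 1/(n2−3)) = √(1/49 + 1/18) = √(0.0204082 + 0.0555556) = √0.0759638 = 0.275615
z = (z1 − z2)/SE = (0.647523 − 0.120581) / 0.275615 = 0.526942 / 0.275615 = 1.912

1.912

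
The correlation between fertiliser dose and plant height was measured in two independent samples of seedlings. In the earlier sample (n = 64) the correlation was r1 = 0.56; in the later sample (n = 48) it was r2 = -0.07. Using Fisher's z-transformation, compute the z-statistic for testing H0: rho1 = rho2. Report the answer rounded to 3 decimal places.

3.577

z1 = atanh(0.56) = 0.632833,  z2 = atanh(-0.07) = -0.070115
SE = √(1/(n1−3) + 1/(n2−3)) = √(1/61 + 1/45) = √(0.0163934 + 0.0222222) = √0.0386156 = 0.196509
z = (z1 − z2)/SE = (0.632833 − (-0.070115)) / 0.196509 = 0.702948 / 0.196509 = 3.577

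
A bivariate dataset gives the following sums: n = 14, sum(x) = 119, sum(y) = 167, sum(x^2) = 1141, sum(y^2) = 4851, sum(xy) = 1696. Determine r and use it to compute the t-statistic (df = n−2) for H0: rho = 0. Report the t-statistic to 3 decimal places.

1.767

S_xy = nΣxy − ΣxΣy = 14·1696 − 119·167 = 23744 − 19873 = 3871
S_xx = nΣx² − (Σx)² = 14·1141 − 119² = 15974 − 14161 = 1813
S_yy = nΣy² − (Σy)² = 14·4851 − 167² = 67914 − 27889 = 40025
r = S_xy / √(S_xx·S_yy) = 3871 / √(1813·40025) = 3871 / √72565325 = 3871 / 8518.5283 = 0.4544
t = r·√(n−2)/√(1−r²) = 0.4544·√12 / √(1−0.206479) = 1.574088 / 0.890798 = 1.767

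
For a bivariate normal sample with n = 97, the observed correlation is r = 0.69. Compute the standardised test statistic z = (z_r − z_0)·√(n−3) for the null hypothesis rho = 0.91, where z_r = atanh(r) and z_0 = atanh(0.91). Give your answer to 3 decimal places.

Fisher z: atanh(0.69) = 0.847956, atanh(0.91) = 1.527524
z = (z_r − z_0)·√(n−3) = (0.847956 − 1.527524)·√94 = -0.679568 · 9.695360 = -6.589

-6.589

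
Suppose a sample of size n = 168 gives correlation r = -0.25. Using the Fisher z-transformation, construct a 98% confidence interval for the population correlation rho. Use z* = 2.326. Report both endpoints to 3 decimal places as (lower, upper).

Fisher z: z_r = atanh(r) = ½·ln((1+(-0.25))/(1−(-0.25))) = -0.255413
SE(z) = 1/√(n−3) = 1/√165 = 0.077850
98% ⇒ z* = 2.326; margin = 2.326·0.077850 = 0.181079
CI on z-scale: (-0.436492, -0.074334)
Back-transform: tanh(-0.436492) = -0.410732, tanh(-0.074334) = -0.074197

(-0.411, -0.074)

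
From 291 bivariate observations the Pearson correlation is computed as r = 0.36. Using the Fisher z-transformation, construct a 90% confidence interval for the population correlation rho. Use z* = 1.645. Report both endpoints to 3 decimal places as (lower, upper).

(0.273, 0.441)

Fisher z: z_r = atanh(r) = ½·ln((1+0.36)/(1−0.36)) = 0.376886
SE(z) = 1/√(n−3) = 1/√288 = 0.058926
90% ⇒ z* = 1.645; margin = 1.645·0.058926 = 0.096933
CI on z-scale: (0.279953, 0.473819)
Back-transform: tanh(0.279953) = 0.272862, tanh(0.473819) = 0.441280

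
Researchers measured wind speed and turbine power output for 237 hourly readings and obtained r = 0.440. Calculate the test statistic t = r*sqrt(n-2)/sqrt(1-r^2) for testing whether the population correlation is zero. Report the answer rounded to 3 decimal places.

7.511

1 − r² = 1 − 0.193600 = 0.806400;  √(1−r²) = 0.897998
√(n−2) = √235 = 15.329710
t = r·√(n−2)/√(1−r²) = 0.440 · 15.329710 / 0.897998 = 7.511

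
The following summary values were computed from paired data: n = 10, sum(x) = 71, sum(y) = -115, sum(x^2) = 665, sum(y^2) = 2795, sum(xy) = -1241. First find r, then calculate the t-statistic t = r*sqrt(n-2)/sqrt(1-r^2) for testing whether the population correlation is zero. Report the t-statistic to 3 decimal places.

S_xy = nΣxy − ΣxΣy = 10·(-1241) − 71·(-115) = -12410 − (-8165) = -4245
S_xx = nΣx² − (Σx)² = 10·665 − 71² = 6650 − 5041 = 1609
S_yy = nΣy² − (Σy)² = 10·2795 − (-115)² = 27950 − 13225 = 14725
r = S_xy / √(S_xx·S_yy) = -4245 / √(1609·14725) = -4245 / √23692525 = -4245 / 4867.4968 = -0.8721
t = r·√(n−2)/√(1−r²) = -0.8721·√8 / √(1−0.760558) = -2.466671 / 0.489328 = -5.041

-5.041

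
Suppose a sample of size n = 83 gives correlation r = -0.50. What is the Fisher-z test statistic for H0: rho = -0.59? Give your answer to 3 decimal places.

1.148

Fisher z: atanh(-0.50) = -0.549306, atanh(-0.59) = -0.677666
z = (z_r − z_0)·√(n−3) = (-0.549306 − (-0.677666))·√80 = 0.128360 · 8.944272 = 1.148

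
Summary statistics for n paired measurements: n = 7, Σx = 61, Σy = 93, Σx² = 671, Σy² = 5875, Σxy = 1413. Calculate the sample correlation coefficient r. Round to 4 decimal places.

0.7492

S_xy = nΣxy − ΣxΣy = 7·1413 − 61·93 = 9891 − 5673 = 4218
S_xx = nΣx² − (Σx)² = 7·671 − 61² = 4697 − 3721 = 976
S_yy = nΣy² − (Σy)² = 7·5875 − 93² = 41125 − 8649 = 32476
r = S_xy / √(S_xx·S_yy) = 4218 / √(976·32476) = 4218 / √31696576 = 4218 / 5629.9712 = 0.7492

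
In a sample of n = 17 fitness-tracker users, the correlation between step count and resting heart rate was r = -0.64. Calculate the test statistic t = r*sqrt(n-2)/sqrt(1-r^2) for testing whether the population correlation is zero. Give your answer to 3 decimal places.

-3.226

t = r·√(n−2) / √(1−r²) with r = -0.64, n = 17
  = -0.64·√15 / √(1 − 0.4096)
  = -0.64·3.872983 / 0.768375
  = -2.478709 / 0.768375 = -3.226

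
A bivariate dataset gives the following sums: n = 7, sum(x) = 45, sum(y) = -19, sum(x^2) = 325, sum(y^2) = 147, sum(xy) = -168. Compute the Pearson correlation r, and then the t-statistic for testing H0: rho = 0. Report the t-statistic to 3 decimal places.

Numerator: nΣxy − (Σx)(Σy) = 7·(-168) − (45)(-19) = -321
Denominator: √[(nΣx²−(Σx)²)(nΣy²−(Σy)²)]
  nΣx²−(Σx)² = 7·325 − 2025 = 250;  nΣy²−(Σy)² = 7·147 − 361 = 668
  √(250·668) = √167000 = 408.6563
r = -321 / 408.6563 = -0.7855
t = r·√(n−2)/√(1−r²) = -0.7855·√5 / √(1−0.617010) = -1.756431 / 0.618862 = -2.838

-2.838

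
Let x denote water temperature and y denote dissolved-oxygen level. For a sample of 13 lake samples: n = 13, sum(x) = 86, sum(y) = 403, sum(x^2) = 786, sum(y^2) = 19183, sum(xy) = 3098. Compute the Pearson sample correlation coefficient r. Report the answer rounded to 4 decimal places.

0.3585

S_xy = nΣxy − ΣxΣy = 13·3098 − 86·403 = 40274 − 34658 = 5616
S_xx = nΣx² − (Σx)² = 13·786 − 86² = 10218 − 7396 = 2822
S_yy = nΣy² − (Σy)² = 13·19183 − 403² = 249379 − 162409 = 86970
r = S_xy / √(S_xx·S_yy) = 5616 / √(2822·86970) = 5616 / √245429340 = 5616 / 15666.1846 = 0.3585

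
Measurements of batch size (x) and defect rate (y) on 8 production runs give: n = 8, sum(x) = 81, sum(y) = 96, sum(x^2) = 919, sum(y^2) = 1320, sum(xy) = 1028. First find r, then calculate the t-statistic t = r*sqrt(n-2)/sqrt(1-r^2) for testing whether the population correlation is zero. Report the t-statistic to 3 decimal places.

1.182

S_xy = nΣxy − ΣxΣy = 8·1028 − 81·96 = 8224 − 7776 = 448
S_xx = nΣx² − (Σx)² = 8·919 − 81² = 7352 − 6561 = 791
S_yy = nΣy² − (Σy)² = 8·1320 − 96² = 10560 − 9216 = 1344
r = S_xy / √(S_xx·S_yy) = 448 / √(791·1344) = 448 / √1063104 = 448 / 1031.0693 = 0.4345
t = r·√(n−2)/√(1−r²) = 0.4345·√6 / √(1−0.188790) = 1.064303 / 0.900672 = 1.182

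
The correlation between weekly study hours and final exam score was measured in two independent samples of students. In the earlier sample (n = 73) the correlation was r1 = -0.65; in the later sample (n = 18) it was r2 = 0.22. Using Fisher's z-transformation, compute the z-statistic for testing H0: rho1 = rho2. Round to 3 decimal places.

z1 = atanh(-0.65) = -0.775299,  z2 = atanh(0.22) = 0.223656
SE = √(1/(n1−3) + 1/(n2−3)) = √(1/70 + 1/15) = √(0.0142857 + 0.0666667) = √0.0809524 = 0.284521
z = (z1 − z2)/SE = (-0.775299 − 0.223656) / 0.284521 = -0.998955 / 0.284521 = -3.511

-3.511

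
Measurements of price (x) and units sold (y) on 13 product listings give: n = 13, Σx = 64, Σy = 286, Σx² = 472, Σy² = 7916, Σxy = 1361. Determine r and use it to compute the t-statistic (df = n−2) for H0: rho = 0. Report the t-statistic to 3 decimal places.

-0.310

Numerator: nΣxy − (Σx)(Σy) = 13·1361 − (64)(286) = -611
Denominator: √[(nΣx²−(Σx)²)(nΣy²−(Σy)²)]
  nΣx²−(Σx)² = 13·472 − 4096 = 2040;  nΣy²−(Σy)² = 13·7916 − 81796 = 21112
  √(2040·21112) = √43068480 = 6562.6580
r = -611 / 6562.6580 = -0.0931
t = r·√(n−2)/√(1−r²) = -0.0931·√11 / √(1−0.008668) = -0.308778 / 0.995657 = -0.310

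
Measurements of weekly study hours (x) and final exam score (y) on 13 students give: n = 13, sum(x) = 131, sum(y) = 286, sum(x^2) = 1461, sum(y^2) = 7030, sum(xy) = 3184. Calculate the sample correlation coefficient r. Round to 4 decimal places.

0.9365

S_xy = nΣxy − ΣxΣy = 13·3184 − 131·286 = 41392 − 37466 = 3926
S_xx = nΣx² − (Σx)² = 13·1461 − 131² = 18993 − 17161 = 1832
S_yy = nΣy² − (Σy)² = 13·7030 − 286² = 91390 − 81796 = 9594
r = S_xy / √(S_xx·S_yy) = 3926 / √(1832·9594) = 3926 / √17576208 = 3926 / 4192.3988 = 0.9365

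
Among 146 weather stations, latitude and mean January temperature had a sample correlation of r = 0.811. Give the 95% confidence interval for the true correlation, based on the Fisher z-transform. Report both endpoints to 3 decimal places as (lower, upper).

(0.747, 0.860)

z_r = atanh(0.811) = 1.129944;  SE = 1/√(n−3) = 1/√143 = 0.083624
z-limits: 1.129944 ± 1.960·0.083624 = 1.129944 ± 0.163903 = [0.966041, 1.293847]
ρ-limits: (tanh 0.966041, tanh 1.293847) = (0.747, 0.860)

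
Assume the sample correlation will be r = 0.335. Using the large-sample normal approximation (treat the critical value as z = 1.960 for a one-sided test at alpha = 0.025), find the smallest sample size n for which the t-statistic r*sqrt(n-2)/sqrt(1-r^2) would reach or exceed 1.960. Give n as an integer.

r√(n−2)/√(1−r²) ≥ 1.960  ⇔  n−2 ≥ (1.960)²·(1−r²)/r²
(1−r²)/r² = (1−0.112225)/0.112225 = 7.9107
n ≥ 2 + 3.8416·7.9107 = 2 + 30.3897 = 32.3897
⌈32.3897⌉ = 33

33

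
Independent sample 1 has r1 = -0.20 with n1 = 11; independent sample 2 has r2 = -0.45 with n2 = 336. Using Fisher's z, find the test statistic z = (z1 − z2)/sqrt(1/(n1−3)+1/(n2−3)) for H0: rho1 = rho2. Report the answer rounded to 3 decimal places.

0.788

z1 = atanh(-0.20) = -0.202733,  z2 = atanh(-0.45) = -0.484700
SE = √(1/(n1−3) + 1/(n2−3)) = √(1/8 + 1/333) = √(0.1250000 + 0.0030030) = √0.1280030 = 0.357775
z = (z1 − z2)/SE = (-0.202733 − (-0.484700)) / 0.357775 = 0.281967 / 0.357775 = 0.788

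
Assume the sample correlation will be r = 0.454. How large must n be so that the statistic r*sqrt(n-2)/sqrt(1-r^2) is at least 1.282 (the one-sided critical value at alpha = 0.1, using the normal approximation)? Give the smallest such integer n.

9

Need r·√(n−2)/√(1−r²) ≥ 1.282
√(n−2) ≥ 1.282·√(1−0.206116) / 0.454 = 1.282·0.891002 / 0.454 = 2.5160
n−2 ≥ 6.3303  ⇒  n ≥ 8.3303
Smallest integer n = 9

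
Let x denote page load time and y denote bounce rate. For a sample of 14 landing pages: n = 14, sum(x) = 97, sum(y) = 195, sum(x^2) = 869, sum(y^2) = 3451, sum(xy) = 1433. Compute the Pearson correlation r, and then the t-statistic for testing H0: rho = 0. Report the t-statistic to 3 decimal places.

0.764

S_xy = nΣxy − ΣxΣy = 14·1433 − 97·195 = 20062 − 18915 = 1147
S_xx = nΣx² − (Σx)² = 14·869 − 97² = 12166 − 9409 = 2757
S_yy = nΣy² − (Σy)² = 14·3451 − 195² = 48314 − 38025 = 10289
r = S_xy / √(S_xx·S_yy) = 1147 / √(2757·10289) = 1147 / √28366773 = 1147 / 5326.0467 = 0.2154
t = r·√(n−2)/√(1−r²) = 0.2154·√12 / √(1−0.046397) = 0.746167 / 0.976526 = 0.764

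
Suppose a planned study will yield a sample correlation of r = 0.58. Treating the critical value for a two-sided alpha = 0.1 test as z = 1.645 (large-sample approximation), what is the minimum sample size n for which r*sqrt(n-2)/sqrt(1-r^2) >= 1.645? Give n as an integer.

8

r√(n−2)/√(1−r²) ≥ 1.645  ⇔  n−2 ≥ (1.645)²·(1−r²)/r²
(1−r²)/r² = (1−0.3364)/0.3364 = 1.9727
n ≥ 2 + 2.706025·1.9727 = 2 + 5.3382 = 7.3382
⌈7.3382⌉ = 8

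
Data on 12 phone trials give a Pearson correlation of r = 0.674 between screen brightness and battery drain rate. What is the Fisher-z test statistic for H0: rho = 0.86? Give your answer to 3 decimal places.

-1.426

Fisher z: atanh(0.674) = 0.818037, atanh(0.86) = 1.293345
z = (z_r − z_0)·√(n−3) = (0.818037 − 1.293345)·√9 = -0.475308 · 3.000000 = -1.426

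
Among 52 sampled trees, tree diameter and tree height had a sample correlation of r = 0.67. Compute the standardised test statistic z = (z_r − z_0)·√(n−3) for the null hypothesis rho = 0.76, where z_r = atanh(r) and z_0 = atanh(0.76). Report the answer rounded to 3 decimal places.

-1.298

z_r = atanh(0.67) = 0.810743,  z_0 = atanh(0.76) = 0.996215
SE = 1/√(n−3) = 1/√49 = 0.142857
z = (z_r − z_0)/SE = (0.810743 − 0.996215) / 0.142857 = -0.185472 / 0.142857 = -1.298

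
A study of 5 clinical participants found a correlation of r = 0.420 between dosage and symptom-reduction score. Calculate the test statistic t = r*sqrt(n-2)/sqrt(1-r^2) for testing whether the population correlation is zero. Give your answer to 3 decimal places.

0.802

t = r·√(n−2) / √(1−r²) with r = 0.420, n = 5
  = 0.420·√3 / √(1 − 0.176400)
  = 0.420·1.732051 / 0.907524
  = 0.727461 / 0.907524 = 0.802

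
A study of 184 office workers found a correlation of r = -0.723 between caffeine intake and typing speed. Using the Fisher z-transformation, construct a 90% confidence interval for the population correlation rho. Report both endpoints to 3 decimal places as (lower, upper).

(-0.776, -0.659)

Fisher z: z_r = atanh(r) = ½·ln((1+(-0.723))/(1−(-0.723))) = -0.913902
SE(z) = 1/√(n−3) = 1/√181 = 0.074329
90% ⇒ z* = 1.645; margin = 1.645·0.074329 = 0.122271
CI on z-scale: (-1.036173, -0.791631)
Back-transform: tanh(-1.036173) = -0.776372, tanh(-0.791631) = -0.659332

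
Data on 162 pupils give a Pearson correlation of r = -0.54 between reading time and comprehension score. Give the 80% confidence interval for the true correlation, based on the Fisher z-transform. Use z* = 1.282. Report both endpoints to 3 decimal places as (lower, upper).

(-0.608, -0.464)

z_r = atanh(-0.54) = -0.604156;  SE = 1/√(n−3) = 1/√159 = 0.079305
z-limits: -0.604156 ± 1.282·0.079305 = -0.604156 ± 0.101669 = [-0.705825, -0.502487]
ρ-limits: (tanh -0.705825, tanh -0.502487) = (-0.608, -0.464)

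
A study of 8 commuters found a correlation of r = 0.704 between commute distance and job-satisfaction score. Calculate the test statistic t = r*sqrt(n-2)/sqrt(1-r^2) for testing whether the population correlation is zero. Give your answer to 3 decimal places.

1 − r² = 1 − 0.495616 = 0.504384;  √(1−r²) = 0.710200
√(n−2) = √6 = 2.449490
t = r·√(n−2)/√(1−r²) = 0.704 · 2.449490 / 0.710200 = 2.428

2.428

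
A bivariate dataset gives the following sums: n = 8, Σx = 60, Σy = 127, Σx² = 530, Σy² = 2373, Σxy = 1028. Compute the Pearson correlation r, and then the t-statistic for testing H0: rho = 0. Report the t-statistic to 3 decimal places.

Numerator: nΣxy − (Σx)(Σy) = 8·1028 − (60)(127) = 604
Denominator: √[(nΣx²−(Σx)²)(nΣy²−(Σy)²)]
  nΣx²−(Σx)² = 8·530 − 3600 = 640;  nΣy²−(Σy)² = 8·2373 − 16129 = 2855
  √(640·2855) = √1827200 = 1351.7396
r = 604 / 1351.7396 = 0.4468
t = r·√(n−2)/√(1−r²) = 0.4468·√6 / √(1−0.199630) = 1.094432 / 0.894634 = 1.223

1.223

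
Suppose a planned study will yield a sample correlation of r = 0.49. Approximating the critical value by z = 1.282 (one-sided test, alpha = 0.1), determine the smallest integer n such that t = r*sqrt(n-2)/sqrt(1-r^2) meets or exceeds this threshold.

r√(n−2)/√(1−r²) ≥ 1.282  ⇔  n−2 ≥ (1.282)²·(1−r²)/r²
(1−r²)/r² = (1−0.2401)/0.2401 = 3.1649
n ≥ 2 + 1.643524·3.1649 = 2 + 5.2016 = 7.2016
⌈7.2016⌉ = 8

8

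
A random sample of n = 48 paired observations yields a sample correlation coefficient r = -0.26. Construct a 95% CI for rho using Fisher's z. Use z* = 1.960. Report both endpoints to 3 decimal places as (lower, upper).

(-0.507, 0.026)

Fisher z: z_r = atanh(r) = ½·ln((1+(-0.26))/(1−(-0.26))) = -0.266108
SE(z) = 1/√(n−3) = 1/√45 = 0.149071
95% ⇒ z* = 1.960; margin = 1.960·0.149071 = 0.292179
CI on z-scale: (-0.558287, 0.026071)
Back-transform: tanh(-0.558287) = -0.506705, tanh(0.026071) = 0.026065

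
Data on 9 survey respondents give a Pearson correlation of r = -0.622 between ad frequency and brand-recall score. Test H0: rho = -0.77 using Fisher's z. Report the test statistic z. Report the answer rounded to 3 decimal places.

Fisher z: atanh(-0.622) = -0.728261, atanh(-0.77) = -1.020328
z = (z_r − z_0)·√(n−3) = (-0.728261 − (-1.020328))·√6 = 0.292067 · 2.449490 = 0.715

0.715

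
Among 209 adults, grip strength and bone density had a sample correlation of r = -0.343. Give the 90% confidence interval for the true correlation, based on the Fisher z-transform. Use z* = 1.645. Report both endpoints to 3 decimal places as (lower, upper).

(-0.440, -0.238)

Fisher z: z_r = atanh(r) = ½·ln((1+(-0.343))/(1−(-0.343))) = -0.357489
SE(z) = 1/√(n−3) = 1/√206 = 0.069673
90% ⇒ z* = 1.645; margin = 1.645·0.069673 = 0.114612
CI on z-scale: (-0.472101, -0.242877)
Back-transform: tanh(-0.472101) = -0.439895, tanh(-0.242877) = -0.238211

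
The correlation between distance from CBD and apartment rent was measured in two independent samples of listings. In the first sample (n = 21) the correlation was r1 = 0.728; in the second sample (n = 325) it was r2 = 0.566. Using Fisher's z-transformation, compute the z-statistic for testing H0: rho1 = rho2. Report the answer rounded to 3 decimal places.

z1 = atanh(0.728) = 0.924459,  z2 = atanh(0.566) = 0.641618
SE = √(1/(n1−3) + 1/(n2−3)) = √(1/18 + 1/322) = √(0.0555556 + 0.0031056) = √0.0586612 = 0.242201
z = (z1 − z2)/SE = (0.924459 − 0.641618) / 0.242201 = 0.282841 / 0.242201 = 1.168

1.168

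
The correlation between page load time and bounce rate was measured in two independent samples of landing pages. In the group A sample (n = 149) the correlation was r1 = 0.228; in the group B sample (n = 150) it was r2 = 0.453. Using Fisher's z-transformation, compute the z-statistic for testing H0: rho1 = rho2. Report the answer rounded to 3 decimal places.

z1 = atanh(0.228) = 0.232079,  z2 = atanh(0.453) = 0.488468
SE = √(1/(n1−3) + 1/(n2−3)) = √(1/146 + 1/147) = √(0.0068493 + 0.0068027) = √0.0136520 = 0.116842
z = (z1 − z2)/SE = (0.232079 − 0.488468) / 0.116842 = -0.256389 / 0.116842 = -2.194

-2.194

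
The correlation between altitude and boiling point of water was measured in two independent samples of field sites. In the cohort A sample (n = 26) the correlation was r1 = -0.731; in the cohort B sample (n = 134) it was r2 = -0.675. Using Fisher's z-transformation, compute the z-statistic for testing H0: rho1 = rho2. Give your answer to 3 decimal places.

z1 = atanh(-0.731) = -0.930872,  z2 = atanh(-0.675) = -0.819872
SE = √(1/(n1−3) + 1/(n2−3)) = √(1/23 + 1/131) = √(0.0434783 + 0.0076336) = √0.0511119 = 0.226079
z = (z1 − z2)/SE = (-0.930872 − (-0.819872)) / 0.226079 = -0.111000 / 0.226079 = -0.491

-0.491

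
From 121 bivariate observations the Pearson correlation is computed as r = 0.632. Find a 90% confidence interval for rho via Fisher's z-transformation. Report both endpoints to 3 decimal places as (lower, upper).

(0.532, 0.714)

z_r = atanh(0.632) = 0.744739;  SE = 1/√(n−3) = 1/√118 = 0.092057
z-limits: 0.744739 ± 1.645·0.092057 = 0.744739 ± 0.151434 = [0.593305, 0.896173]
ρ-limits: (tanh 0.593305, tanh 0.896173) = (0.532, 0.714)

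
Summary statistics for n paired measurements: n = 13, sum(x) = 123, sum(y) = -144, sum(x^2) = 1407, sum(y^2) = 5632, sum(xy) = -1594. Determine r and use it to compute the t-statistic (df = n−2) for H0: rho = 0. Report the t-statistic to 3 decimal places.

S_xy = nΣxy − ΣxΣy = 13·(-1594) − 123·(-144) = -20722 − (-17712) = -3010
S_xx = nΣx² − (Σx)² = 13·1407 − 123² = 18291 − 15129 = 3162
S_yy = nΣy² − (Σy)² = 13·5632 − (-144)² = 73216 − 20736 = 52480
r = S_xy / √(S_xx·S_yy) = -3010 / √(3162·52480) = -3010 / √165941760 = -3010 / 12881.8384 = -0.2337
t = r·√(n−2)/√(1−r²) = -0.2337·√11 / √(1−0.054616) = -0.775095 / 0.972309 = -0.797

-0.797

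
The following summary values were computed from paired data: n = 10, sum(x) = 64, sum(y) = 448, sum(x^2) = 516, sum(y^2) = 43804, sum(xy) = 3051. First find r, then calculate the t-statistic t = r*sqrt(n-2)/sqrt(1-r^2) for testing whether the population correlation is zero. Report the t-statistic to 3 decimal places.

0.329

S_xy = nΣxy − ΣxΣy = 10·3051 − 64·448 = 30510 − 28672 = 1838
S_xx = nΣx² − (Σx)² = 10·516 − 64² = 5160 − 4096 = 1064
S_yy = nΣy² − (Σy)² = 10·43804 − 448² = 438040 − 200704 = 237336
r = S_xy / √(S_xx·S_yy) = 1838 / √(1064·237336) = 1838 / √252525504 = 1838 / 15891.0511 = 0.1157
t = r·√(n−2)/√(1−r²) = 0.1157·√8 / √(1−0.013386) = 0.327249 / 0.993284 = 0.329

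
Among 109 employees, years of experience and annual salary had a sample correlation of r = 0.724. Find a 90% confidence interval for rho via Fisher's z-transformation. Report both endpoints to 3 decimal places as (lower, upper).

(0.639, 0.792)

z_r = atanh(0.724) = 0.916001;  SE = 1/√(n−3) = 1/√106 = 0.097129
z-limits: 0.916001 ± 1.645·0.097129 = 0.916001 ± 0.159777 = [0.756224, 1.075778]
ρ-limits: (tanh 0.756224, tanh 1.075778) = (0.639, 0.792)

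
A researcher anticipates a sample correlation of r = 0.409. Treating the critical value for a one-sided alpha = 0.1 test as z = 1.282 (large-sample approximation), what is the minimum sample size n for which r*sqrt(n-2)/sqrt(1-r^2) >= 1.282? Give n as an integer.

r√(n−2)/√(1−r²) ≥ 1.282  ⇔  n−2 ≥ (1.282)²·(1−r²)/r²
(1−r²)/r² = (1−0.167281)/0.167281 = 4.9780
n ≥ 2 + 1.643524·4.9780 = 2 + 8.1815 = 10.1815
⌈10.1815⌉ = 11

11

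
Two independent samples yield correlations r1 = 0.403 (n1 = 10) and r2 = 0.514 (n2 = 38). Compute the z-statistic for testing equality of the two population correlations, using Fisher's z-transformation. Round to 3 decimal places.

z1 = atanh(0.403) = 0.427225,  z2 = atanh(0.514) = 0.568151
SE = √(1/(n1−3) + 1/(n2−3)) = √(1/7 + 1/35) = √(0.1428571 + 0.0285714) = √0.1714285 = 0.414039
z = (z1 − z2)/SE = (0.427225 − 0.568151) / 0.414039 = -0.140926 / 0.414039 = -0.340

-0.340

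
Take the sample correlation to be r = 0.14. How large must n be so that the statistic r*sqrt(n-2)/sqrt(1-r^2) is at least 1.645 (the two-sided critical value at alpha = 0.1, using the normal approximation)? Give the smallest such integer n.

138

r√(n−2)/√(1−r²) ≥ 1.645  ⇔  n−2 ≥ (1.645)²·(1−r²)/r²
(1−r²)/r² = (1−0.0196)/0.0196 = 50.0204
n ≥ 2 + 2.706025·50.0204 = 2 + 135.3565 = 137.3565
⌈137.3565⌉ = 138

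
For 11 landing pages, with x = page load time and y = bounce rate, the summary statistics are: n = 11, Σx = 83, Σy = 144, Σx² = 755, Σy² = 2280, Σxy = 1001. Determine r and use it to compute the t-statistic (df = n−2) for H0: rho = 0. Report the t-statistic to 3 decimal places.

-1.230

Numerator: nΣxy − (Σx)(Σy) = 11·1001 − (83)(144) = -941
Denominator: √[(nΣx²−(Σx)²)(nΣy²−(Σy)²)]
  nΣx²−(Σx)² = 11·755 − 6889 = 1416;  nΣy²−(Σy)² = 11·2280 − 20736 = 4344
  √(1416·4344) = √6151104 = 2480.1419
r = -941 / 2480.1419 = -0.3794
t = r·√(n−2)/√(1−r²) = -0.3794·√9 / √(1−0.143944) = -1.138200 / 0.925233 = -1.230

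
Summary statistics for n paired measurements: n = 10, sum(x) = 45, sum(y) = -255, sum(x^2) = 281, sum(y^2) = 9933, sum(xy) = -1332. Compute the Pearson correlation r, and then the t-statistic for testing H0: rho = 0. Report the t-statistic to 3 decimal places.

Numerator: nΣxy − (Σx)(Σy) = 10·(-1332) − (45)(-255) = -1845
Denominator: √[(nΣx²−(Σx)²)(nΣy²−(Σy)²)]
  nΣx²−(Σx)² = 10·281 − 2025 = 785;  nΣy²−(Σy)² = 10·9933 − 65025 = 34305
  √(785·34305) = √26929425 = 5189.3569
r = -1845 / 5189.3569 = -0.3555
t = r·√(n−2)/√(1−r²) = -0.3555·√8 / √(1−0.126380) = -1.005506 / 0.934676 = -1.076

-1.076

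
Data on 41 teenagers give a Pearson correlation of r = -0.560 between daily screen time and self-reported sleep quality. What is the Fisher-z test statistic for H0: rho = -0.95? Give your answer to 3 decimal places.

Fisher z: atanh(-0.560) = -0.632833, atanh(-0.95) = -1.831781
z = (z_r − z_0)·√(n−3) = (-0.632833 − (-1.831781))·√38 = 1.198948 · 6.164414 = 7.391

7.391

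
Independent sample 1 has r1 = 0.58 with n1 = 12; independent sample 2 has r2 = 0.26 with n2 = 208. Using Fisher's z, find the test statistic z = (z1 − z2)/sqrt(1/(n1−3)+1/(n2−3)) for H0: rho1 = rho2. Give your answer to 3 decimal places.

1.164

Fisher z-transforms: z1 = atanh(0.58) = 0.662463, z2 = atanh(0.26) = 0.266108; difference d = 0.396355
Var(d) = 1/9 + 1/205 = 0.1111111 + 0.0048780 = 0.1159891
z = d/√Var(d) = 0.396355 / √0.1159891 = 0.396355 / 0.340572 = 1.164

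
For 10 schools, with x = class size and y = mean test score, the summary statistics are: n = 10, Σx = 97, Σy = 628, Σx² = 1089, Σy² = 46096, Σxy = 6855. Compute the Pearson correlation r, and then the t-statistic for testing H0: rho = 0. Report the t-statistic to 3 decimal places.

3.400

Numerator: nΣxy − (Σx)(Σy) = 10·6855 − (97)(628) = 7634
Denominator: √[(nΣx²−(Σx)²)(nΣy²−(Σy)²)]
  nΣx²−(Σx)² = 10·1089 − 9409 = 1481;  nΣy²−(Σy)² = 10·46096 − 394384 = 66576
  √(1481·66576) = √98599056 = 9929.7057
r = 7634 / 9929.7057 = 0.7688
t = r·√(n−2)/√(1−r²) = 0.7688·√8 / √(1−0.591053) = 2.174495 / 0.639490 = 3.400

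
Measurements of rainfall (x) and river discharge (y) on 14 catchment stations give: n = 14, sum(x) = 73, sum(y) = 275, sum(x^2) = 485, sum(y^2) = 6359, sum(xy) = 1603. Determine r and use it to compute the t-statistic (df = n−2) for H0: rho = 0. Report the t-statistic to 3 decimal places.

2.193

Numerator: nΣxy − (Σx)(Σy) = 14·1603 − (73)(275) = 2367
Denominator: √[(nΣx²−(Σx)²)(nΣy²−(Σy)²)]
  nΣx²−(Σx)² = 14·485 − 5329 = 1461;  nΣy²−(Σy)² = 14·6359 − 75625 = 13401
  √(1461·13401) = √19578861 = 4424.8007
r = 2367 / 4424.8007 = 0.5349
t = r·√(n−2)/√(1−r²) = 0.5349·√12 / √(1−0.286118) = 1.852948 / 0.844915 = 2.193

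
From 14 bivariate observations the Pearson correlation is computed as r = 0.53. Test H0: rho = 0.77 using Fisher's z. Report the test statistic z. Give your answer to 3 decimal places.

z_r = atanh(0.53) = 0.590145,  z_0 = atanh(0.77) = 1.020328
SE = 1/√(n−3) = 1/√11 = 0.301511
z = (z_r − z_0)/SE = (0.590145 − 1.020328) / 0.301511 = -0.430183 / 0.301511 = -1.427

-1.427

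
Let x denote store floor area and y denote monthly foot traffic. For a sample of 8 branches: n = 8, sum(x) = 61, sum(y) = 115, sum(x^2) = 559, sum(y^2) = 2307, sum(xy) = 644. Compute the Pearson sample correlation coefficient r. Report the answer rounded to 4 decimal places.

-0.9399

S_xy = nΣxy − ΣxΣy = 8·644 − 61·115 = 5152 − 7015 = -1863
S_xx = nΣx² − (Σx)² = 8·559 − 61² = 4472 − 3721 = 751
S_yy = nΣy² − (Σy)² = 8·2307 − 115² = 18456 − 13225 = 5231
r = S_xy / √(S_xx·S_yy) = -1863 / √(751·5231) = -1863 / √3928481 = -1863 / 1982.0396 = -0.9399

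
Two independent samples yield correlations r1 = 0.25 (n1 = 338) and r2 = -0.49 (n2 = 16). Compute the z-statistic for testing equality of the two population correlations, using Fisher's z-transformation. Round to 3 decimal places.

2.800

z1 = atanh(0.25) = 0.255413,  z2 = atanh(-0.49) = -0.536060
SE = √(1/(n1−3) + 1/(n2−3)) = √(1/335 + 1/13) = √(0.0029851 + 0.0769231) = √0.0799082 = 0.282680
z = (z1 − z2)/SE = (0.255413 − (-0.536060)) / 0.282680 = 0.791473 / 0.282680 = 2.800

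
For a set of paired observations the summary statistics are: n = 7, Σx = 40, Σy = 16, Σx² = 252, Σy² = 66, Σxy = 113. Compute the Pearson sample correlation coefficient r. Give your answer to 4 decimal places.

0.8215

Numerator: nΣxy − (Σx)(Σy) = 7·113 − (40)(16) = 151
Denominator: √[(nΣx²−(Σx)²)(nΣy²−(Σy)²)]
  nΣx²−(Σx)² = 7·252 − 1600 = 164;  nΣy²−(Σy)² = 7·66 − 256 = 206
  √(164·206) = √33784 = 183.8042
r = 151 / 183.8042 = 0.8215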